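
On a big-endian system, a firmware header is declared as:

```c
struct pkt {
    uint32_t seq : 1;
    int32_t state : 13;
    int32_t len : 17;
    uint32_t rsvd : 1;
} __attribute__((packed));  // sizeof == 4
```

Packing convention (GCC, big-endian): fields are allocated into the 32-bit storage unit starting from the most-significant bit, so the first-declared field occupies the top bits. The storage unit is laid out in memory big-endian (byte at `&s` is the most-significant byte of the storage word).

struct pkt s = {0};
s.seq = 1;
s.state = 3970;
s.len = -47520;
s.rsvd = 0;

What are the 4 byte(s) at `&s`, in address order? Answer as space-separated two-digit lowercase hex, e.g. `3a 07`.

be 0a 8c c0

seq:1 = 1 → 0x1 << 31 → word 0x80000000
state:13 = 3970 → 0xf82 << 18 → word 0xbe080000
len:17 = -47520 → 0x14660 << 1 → word 0xbe0a8cc0
rsvd:1 = 0 → 0x0 << 0 → word 0xbe0a8cc0
word = 0xbe0a8cc0 → big-endian bytes:
  [0]=0xbe  [1]=0x0a  [2]=0x8c  [3]=0xc0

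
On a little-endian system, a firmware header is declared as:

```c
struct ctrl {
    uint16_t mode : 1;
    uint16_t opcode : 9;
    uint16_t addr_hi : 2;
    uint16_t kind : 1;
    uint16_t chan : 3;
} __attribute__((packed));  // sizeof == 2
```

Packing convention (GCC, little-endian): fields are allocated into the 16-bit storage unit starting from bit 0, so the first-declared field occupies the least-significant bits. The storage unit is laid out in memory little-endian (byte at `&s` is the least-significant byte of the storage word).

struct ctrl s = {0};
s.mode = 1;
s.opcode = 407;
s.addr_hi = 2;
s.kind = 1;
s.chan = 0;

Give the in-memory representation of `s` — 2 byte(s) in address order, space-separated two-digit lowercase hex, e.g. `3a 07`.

[0+:1] mode=1 & 0x1 = 0x1; word=0x0001
[1+:9] opcode=407 & 0x1ff = 0x197; word=0x032f
[10+:2] addr_hi=2 & 0x3 = 0x2; word=0x0b2f
[12+:1] kind=1 & 0x1 = 0x1; word=0x1b2f
[13+:3] chan=0 & 0x7 = 0x0; word=0x1b2f
word = 0x1b2f → little-endian bytes:
  [0]=0x2f  [1]=0x1b

2f 1b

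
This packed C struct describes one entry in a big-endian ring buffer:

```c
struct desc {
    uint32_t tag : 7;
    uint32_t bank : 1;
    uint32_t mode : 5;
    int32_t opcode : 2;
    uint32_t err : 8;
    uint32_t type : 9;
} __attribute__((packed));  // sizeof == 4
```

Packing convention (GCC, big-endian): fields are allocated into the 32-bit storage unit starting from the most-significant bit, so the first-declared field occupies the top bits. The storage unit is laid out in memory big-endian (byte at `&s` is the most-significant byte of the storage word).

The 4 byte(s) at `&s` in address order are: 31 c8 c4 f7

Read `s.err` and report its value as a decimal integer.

98

[0]=0x31 [1]=0xc8 [2]=0xc4 [3]=0xf7 (big-endian) → word 0x31c8c4f7
tag:7 @ bit 25 → (0x31c8c4f7>>25)&0x7f = 0x18
bank:1 @ bit 24 → (0x31c8c4f7>>24)&0x1 = 0x1
mode:5 @ bit 19 → (0x31c8c4f7>>19)&0x1f = 0x19
opcode:2 @ bit 17 → (0x31c8c4f7>>17)&0x3 = 0x0
err:8 @ bit 9 → (0x31c8c4f7>>9)&0xff = 0x62  ←
type:9 @ bit 0 → (0x31c8c4f7>>0)&0x1ff = 0xf7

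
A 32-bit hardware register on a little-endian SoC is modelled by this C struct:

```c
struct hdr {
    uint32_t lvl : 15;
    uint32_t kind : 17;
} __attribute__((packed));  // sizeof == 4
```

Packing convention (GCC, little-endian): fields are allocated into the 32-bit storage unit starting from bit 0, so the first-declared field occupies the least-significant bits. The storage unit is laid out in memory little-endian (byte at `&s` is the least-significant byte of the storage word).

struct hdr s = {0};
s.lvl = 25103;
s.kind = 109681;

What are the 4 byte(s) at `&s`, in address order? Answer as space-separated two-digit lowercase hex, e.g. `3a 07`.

0f e2 38 d6

lvl:15 = 25103 → 0x620f << 0 → word 0x0000620f
kind:17 = 109681 → 0x1ac71 << 15 → word 0xd638e20f
word = 0xd638e20f → little-endian bytes:
  [0]=0x0f  [1]=0xe2  [2]=0x38  [3]=0xd6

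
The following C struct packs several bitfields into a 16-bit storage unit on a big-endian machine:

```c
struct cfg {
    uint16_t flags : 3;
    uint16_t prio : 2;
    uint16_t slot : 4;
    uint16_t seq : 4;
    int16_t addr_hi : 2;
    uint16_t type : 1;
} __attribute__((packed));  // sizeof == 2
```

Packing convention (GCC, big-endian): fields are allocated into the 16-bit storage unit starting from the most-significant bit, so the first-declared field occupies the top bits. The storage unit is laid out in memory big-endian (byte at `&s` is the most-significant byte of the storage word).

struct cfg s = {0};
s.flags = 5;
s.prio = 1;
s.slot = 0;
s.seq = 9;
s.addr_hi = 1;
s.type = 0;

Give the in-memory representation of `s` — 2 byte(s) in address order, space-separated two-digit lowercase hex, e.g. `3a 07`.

[13+:3] flags=5 & 0x7 = 0x5; word=0xa000
[11+:2] prio=1 & 0x3 = 0x1; word=0xa800
[7+:4] slot=0 & 0xf = 0x0; word=0xa800
[3+:4] seq=9 & 0xf = 0x9; word=0xa848
[1+:2] addr_hi=1 & 0x3 = 0x1; word=0xa84a
[0+:1] type=0 & 0x1 = 0x0; word=0xa84a
word = 0xa84a → big-endian bytes:
  [0]=0xa8  [1]=0x4a

a8 4a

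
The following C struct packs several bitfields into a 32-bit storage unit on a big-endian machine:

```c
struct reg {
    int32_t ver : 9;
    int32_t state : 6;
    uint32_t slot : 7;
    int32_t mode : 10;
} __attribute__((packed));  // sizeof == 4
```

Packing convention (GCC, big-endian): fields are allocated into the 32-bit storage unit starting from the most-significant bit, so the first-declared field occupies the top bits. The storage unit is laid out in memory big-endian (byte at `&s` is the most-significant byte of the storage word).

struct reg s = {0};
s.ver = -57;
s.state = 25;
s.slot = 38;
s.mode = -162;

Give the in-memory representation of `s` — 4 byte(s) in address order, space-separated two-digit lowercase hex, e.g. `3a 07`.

ver (9b) val=-57 bits=0x1c7 at bit 23: 0xe3800000
state (6b) val=25 bits=0x19 at bit 17: 0xe3b20000
slot (7b) val=38 bits=0x26 at bit 10: 0xe3b29800
mode (10b) val=-162 bits=0x35e at bit 0: 0xe3b29b5e
word = 0xe3b29b5e → big-endian bytes:
  [0]=0xe3  [1]=0xb2  [2]=0x9b  [3]=0x5e

e3 b2 9b 5e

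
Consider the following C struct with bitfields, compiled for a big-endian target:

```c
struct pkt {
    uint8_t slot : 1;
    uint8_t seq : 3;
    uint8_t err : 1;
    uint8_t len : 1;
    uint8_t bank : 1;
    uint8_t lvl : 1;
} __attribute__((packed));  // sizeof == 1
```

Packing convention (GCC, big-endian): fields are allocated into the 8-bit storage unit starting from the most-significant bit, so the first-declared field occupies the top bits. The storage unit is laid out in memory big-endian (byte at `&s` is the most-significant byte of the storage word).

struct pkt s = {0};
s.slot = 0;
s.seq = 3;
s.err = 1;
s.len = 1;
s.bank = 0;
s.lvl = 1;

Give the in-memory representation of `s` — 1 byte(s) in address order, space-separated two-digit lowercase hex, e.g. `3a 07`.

[7+:1] slot=0 & 0x1 = 0x0; word=0x00
[4+:3] seq=3 & 0x7 = 0x3; word=0x30
[3+:1] err=1 & 0x1 = 0x1; word=0x38
[2+:1] len=1 & 0x1 = 0x1; word=0x3c
[1+:1] bank=0 & 0x1 = 0x0; word=0x3c
[0+:1] lvl=1 & 0x1 = 0x1; word=0x3d
word = 0x3d → big-endian bytes:
  [0]=0x3d

3d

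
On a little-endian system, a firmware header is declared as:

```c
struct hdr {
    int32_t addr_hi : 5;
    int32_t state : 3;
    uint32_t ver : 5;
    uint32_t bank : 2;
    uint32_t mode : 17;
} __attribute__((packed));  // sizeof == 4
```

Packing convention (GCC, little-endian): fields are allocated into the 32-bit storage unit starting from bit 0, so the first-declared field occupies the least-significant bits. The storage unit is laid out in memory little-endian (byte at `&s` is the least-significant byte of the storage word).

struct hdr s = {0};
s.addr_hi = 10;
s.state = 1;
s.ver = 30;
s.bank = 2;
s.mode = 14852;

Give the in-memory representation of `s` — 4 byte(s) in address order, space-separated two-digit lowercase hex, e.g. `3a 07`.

[0+:5] addr_hi=10 & 0x1f = 0xa; word=0x0000000a
[5+:3] state=1 & 0x7 = 0x1; word=0x0000002a
[8+:5] ver=30 & 0x1f = 0x1e; word=0x00001e2a
[13+:2] bank=2 & 0x3 = 0x2; word=0x00005e2a
[15+:17] mode=14852 & 0x1ffff = 0x3a04; word=0x1d025e2a
word = 0x1d025e2a → little-endian bytes:
  [0]=0x2a  [1]=0x5e  [2]=0x02  [3]=0x1d

2a 5e 02 1d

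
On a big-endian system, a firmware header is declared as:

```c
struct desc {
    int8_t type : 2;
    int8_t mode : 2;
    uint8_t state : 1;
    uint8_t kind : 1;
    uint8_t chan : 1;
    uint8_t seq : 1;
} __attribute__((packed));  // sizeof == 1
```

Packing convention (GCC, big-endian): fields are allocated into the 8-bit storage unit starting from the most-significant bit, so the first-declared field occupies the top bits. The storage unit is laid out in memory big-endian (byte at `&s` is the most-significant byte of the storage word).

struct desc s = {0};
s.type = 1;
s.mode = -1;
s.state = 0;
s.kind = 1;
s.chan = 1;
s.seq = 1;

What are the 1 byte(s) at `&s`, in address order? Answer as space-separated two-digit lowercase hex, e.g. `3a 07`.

type (2b) val=1 bits=0x1 at bit 6: 0x40
mode (2b) val=-1 bits=0x3 at bit 4: 0x70
state (1b) val=0 bits=0x0 at bit 3: 0x70
kind (1b) val=1 bits=0x1 at bit 2: 0x74
chan (1b) val=1 bits=0x1 at bit 1: 0x76
seq (1b) val=1 bits=0x1 at bit 0: 0x77
word = 0x77 → big-endian bytes:
  [0]=0x77

77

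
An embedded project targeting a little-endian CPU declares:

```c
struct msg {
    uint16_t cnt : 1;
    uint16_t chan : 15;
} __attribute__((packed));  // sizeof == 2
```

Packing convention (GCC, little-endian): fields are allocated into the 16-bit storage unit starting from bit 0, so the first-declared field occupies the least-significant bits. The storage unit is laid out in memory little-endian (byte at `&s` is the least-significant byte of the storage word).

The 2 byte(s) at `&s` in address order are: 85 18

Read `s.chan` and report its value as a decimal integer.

[0]=0x85 [1]=0x18 (little-endian) → word 0x1885
cnt:1 @ bit 0 → (0x1885>>0)&0x1 = 0x1
chan:15 @ bit 1 → (0x1885>>1)&0x7fff = 0xc42  ←

3138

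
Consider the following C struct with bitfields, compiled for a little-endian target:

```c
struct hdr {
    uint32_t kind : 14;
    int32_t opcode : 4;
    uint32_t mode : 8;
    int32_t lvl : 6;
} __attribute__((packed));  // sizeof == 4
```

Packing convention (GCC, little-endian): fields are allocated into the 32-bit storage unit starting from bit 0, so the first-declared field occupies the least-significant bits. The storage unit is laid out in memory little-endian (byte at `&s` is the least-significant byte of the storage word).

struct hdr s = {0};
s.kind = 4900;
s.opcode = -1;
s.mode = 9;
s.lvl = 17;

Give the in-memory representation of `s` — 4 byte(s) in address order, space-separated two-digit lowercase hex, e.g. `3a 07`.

24 d3 27 44

[0+:14] kind=4900 & 0x3fff = 0x1324; word=0x00001324
[14+:4] opcode=-1 & 0xf = 0xf; word=0x0003d324
[18+:8] mode=9 & 0xff = 0x9; word=0x0027d324
[26+:6] lvl=17 & 0x3f = 0x11; word=0x4427d324
word = 0x4427d324 → little-endian bytes:
  [0]=0x24  [1]=0xd3  [2]=0x27  [3]=0x44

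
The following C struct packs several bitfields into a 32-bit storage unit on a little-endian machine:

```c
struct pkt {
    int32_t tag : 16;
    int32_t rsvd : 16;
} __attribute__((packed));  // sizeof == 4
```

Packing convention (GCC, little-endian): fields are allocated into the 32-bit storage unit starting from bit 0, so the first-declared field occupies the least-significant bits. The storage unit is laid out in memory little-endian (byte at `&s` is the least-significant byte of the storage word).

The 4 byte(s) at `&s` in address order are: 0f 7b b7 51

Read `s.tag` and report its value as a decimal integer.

31503

[0]=0x0f [1]=0x7b [2]=0xb7 [3]=0x51 (little-endian) → word 0x51b77b0f
tag [0+:16] = (word>>0) & 0xffff = 31503  ←
rsvd [16+:16] = (word>>16) & 0xffff = 20919
tag signed 16b, MSB=0: value = 31503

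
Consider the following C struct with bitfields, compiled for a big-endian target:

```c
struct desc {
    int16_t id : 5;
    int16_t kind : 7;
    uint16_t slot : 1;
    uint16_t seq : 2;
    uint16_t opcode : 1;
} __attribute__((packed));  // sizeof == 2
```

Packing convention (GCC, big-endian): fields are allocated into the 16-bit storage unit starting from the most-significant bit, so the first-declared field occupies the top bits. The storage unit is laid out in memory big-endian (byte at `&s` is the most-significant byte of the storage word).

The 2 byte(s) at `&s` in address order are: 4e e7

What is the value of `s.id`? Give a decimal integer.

9

[0]=0x4e [1]=0xe7 (big-endian) → word 0x4ee7
id [11+:5] = (word>>11) & 0x1f = 9  ←
kind [4+:7] = (word>>4) & 0x7f = 110
slot [3+:1] = (word>>3) & 0x1 = 0
seq [1+:2] = (word>>1) & 0x3 = 3
opcode [0+:1] = (word>>0) & 0x1 = 1
id signed 5b, MSB=0: value = 9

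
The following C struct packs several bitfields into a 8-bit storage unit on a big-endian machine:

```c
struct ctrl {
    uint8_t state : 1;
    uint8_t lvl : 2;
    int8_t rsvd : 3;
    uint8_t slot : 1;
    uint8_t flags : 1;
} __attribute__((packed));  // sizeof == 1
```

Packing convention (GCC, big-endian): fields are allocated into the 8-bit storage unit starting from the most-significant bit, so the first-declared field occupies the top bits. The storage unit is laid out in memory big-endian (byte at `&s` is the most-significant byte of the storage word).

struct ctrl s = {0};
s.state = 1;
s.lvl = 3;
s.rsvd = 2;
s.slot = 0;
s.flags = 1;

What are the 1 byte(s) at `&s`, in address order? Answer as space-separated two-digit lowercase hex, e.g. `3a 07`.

state:1 = 1 → 0x1 << 7 → word 0x80
lvl:2 = 3 → 0x3 << 5 → word 0xe0
rsvd:3 = 2 → 0x2 << 2 → word 0xe8
slot:1 = 0 → 0x0 << 1 → word 0xe8
flags:1 = 1 → 0x1 << 0 → word 0xe9
word = 0xe9 → big-endian bytes:
  [0]=0xe9

e9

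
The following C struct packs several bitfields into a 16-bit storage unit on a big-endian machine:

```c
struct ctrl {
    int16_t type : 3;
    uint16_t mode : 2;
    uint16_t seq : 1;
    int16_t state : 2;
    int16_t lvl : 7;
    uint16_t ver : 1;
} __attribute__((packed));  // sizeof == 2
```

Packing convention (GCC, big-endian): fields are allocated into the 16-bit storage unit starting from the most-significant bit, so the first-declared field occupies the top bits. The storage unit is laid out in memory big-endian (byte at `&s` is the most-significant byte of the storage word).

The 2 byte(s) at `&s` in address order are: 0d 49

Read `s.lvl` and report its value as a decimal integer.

[0]=0x0d [1]=0x49 (big-endian) → word 0x0d49
type:3 @ bit 13 → (0x0d49>>13)&0x7 = 0x0
mode:2 @ bit 11 → (0x0d49>>11)&0x3 = 0x1
seq:1 @ bit 10 → (0x0d49>>10)&0x1 = 0x1
state:2 @ bit 8 → (0x0d49>>8)&0x3 = 0x1
lvl:7 @ bit 1 → (0x0d49>>1)&0x7f = 0x24  ←
ver:1 @ bit 0 → (0x0d49>>0)&0x1 = 0x1
lvl signed 7b, MSB=0: value = 36

36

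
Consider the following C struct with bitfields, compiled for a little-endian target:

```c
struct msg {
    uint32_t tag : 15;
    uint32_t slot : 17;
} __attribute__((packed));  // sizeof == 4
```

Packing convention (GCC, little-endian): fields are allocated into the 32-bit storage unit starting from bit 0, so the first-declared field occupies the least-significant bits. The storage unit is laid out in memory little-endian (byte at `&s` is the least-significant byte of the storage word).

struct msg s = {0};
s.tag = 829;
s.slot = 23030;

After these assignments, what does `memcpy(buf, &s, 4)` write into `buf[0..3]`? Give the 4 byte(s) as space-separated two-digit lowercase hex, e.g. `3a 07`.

3d 03 fb 2c

[0+:15] tag=829 & 0x7fff = 0x33d; word=0x0000033d
[15+:17] slot=23030 & 0x1ffff = 0x59f6; word=0x2cfb033d
word = 0x2cfb033d → little-endian bytes:
  [0]=0x3d  [1]=0x03  [2]=0xfb  [3]=0x2c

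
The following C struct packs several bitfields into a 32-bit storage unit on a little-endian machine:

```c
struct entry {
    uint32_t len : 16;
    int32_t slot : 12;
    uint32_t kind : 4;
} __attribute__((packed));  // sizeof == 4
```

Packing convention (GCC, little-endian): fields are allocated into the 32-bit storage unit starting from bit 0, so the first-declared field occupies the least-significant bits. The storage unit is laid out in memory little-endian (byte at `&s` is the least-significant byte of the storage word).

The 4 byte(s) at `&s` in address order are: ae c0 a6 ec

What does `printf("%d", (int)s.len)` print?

[0]=0xae [1]=0xc0 [2]=0xa6 [3]=0xec (little-endian) → word 0xeca6c0ae
len:16 @ bit 0 → (0xeca6c0ae>>0)&0xffff = 0xc0ae  ←
slot:12 @ bit 16 → (0xeca6c0ae>>16)&0xfff = 0xca6
kind:4 @ bit 28 → (0xeca6c0ae>>28)&0xf = 0xe

49326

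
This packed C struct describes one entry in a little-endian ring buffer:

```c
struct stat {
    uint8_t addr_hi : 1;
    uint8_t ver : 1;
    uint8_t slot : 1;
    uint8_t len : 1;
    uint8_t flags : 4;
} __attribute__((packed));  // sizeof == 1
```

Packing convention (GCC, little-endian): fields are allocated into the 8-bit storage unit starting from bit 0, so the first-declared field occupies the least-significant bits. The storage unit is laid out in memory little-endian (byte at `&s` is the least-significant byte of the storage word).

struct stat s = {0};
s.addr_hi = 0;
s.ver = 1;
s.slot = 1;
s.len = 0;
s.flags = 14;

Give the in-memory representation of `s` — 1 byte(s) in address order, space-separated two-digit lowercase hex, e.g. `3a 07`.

e6

addr_hi:1 = 0 → 0x0 << 0 → word 0x00
ver:1 = 1 → 0x1 << 1 → word 0x02
slot:1 = 1 → 0x1 << 2 → word 0x06
len:1 = 0 → 0x0 << 3 → word 0x06
flags:4 = 14 → 0xe << 4 → word 0xe6
word = 0xe6 → little-endian bytes:
  [0]=0xe6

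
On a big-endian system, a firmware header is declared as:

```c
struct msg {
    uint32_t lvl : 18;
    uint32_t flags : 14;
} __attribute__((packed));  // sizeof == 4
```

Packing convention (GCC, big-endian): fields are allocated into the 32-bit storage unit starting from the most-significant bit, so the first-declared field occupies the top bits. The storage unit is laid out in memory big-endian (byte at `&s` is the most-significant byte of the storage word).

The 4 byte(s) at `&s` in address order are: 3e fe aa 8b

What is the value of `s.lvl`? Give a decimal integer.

[0]=0x3e [1]=0xfe [2]=0xaa [3]=0x8b (big-endian) → word 0x3efeaa8b
lvl [14+:18] = (word>>14) & 0x3ffff = 64506  ←
flags [0+:14] = (word>>0) & 0x3fff = 10891

64506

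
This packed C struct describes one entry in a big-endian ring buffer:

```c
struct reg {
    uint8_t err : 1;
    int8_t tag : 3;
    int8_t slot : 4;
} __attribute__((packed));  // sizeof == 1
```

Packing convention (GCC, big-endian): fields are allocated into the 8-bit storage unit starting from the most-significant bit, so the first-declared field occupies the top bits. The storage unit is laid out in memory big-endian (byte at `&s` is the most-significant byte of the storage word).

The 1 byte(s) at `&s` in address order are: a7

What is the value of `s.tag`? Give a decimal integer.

[0]=0xa7 (big-endian) → word 0xa7
err:1 @ bit 7 → (0xa7>>7)&0x1 = 0x1
tag:3 @ bit 4 → (0xa7>>4)&0x7 = 0x2  ←
slot:4 @ bit 0 → (0xa7>>0)&0xf = 0x7
tag signed 3b, MSB=0: value = 2

2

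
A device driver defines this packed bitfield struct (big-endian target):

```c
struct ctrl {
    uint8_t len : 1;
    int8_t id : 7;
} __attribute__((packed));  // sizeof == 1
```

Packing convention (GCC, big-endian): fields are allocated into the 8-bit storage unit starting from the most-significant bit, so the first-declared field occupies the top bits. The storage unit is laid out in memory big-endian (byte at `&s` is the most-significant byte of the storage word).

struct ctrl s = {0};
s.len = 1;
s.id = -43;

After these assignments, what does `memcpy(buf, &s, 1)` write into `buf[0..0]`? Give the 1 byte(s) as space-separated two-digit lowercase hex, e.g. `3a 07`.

d5

[7+:1] len=1 & 0x1 = 0x1; word=0x80
[0+:7] id=-43 & 0x7f = 0x55; word=0xd5
word = 0xd5 → big-endian bytes:
  [0]=0xd5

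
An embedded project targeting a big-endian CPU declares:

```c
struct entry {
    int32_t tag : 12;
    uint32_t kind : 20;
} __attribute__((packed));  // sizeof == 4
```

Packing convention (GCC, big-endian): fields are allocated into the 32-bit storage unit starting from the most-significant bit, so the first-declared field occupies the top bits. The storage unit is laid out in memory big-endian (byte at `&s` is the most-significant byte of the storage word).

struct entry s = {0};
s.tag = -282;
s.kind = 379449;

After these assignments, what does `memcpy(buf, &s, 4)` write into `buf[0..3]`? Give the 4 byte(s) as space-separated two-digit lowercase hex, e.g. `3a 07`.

ee 65 ca 39

tag (12b) val=-282 bits=0xee6 at bit 20: 0xee600000
kind (20b) val=379449 bits=0x5ca39 at bit 0: 0xee65ca39
word = 0xee65ca39 → big-endian bytes:
  [0]=0xee  [1]=0x65  [2]=0xca  [3]=0x39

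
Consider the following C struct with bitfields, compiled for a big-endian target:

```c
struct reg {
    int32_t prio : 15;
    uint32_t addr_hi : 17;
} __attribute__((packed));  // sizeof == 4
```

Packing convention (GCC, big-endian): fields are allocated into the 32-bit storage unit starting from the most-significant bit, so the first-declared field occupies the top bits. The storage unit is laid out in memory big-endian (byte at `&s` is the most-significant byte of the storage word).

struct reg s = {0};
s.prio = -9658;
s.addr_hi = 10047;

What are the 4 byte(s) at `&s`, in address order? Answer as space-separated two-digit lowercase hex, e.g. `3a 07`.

[17+:15] prio=-9658 & 0x7fff = 0x5a46; word=0xb48c0000
[0+:17] addr_hi=10047 & 0x1ffff = 0x273f; word=0xb48c273f
word = 0xb48c273f → big-endian bytes:
  [0]=0xb4  [1]=0x8c  [2]=0x27  [3]=0x3f

b4 8c 27 3f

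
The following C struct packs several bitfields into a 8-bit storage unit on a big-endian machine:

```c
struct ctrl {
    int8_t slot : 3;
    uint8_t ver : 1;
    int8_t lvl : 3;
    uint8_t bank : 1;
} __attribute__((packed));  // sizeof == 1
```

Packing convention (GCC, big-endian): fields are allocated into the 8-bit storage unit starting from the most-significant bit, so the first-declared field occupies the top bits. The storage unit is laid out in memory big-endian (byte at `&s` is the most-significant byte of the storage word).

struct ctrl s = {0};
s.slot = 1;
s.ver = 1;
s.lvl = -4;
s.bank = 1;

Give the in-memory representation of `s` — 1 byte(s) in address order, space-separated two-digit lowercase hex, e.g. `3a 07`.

[5+:3] slot=1 & 0x7 = 0x1; word=0x20
[4+:1] ver=1 & 0x1 = 0x1; word=0x30
[1+:3] lvl=-4 & 0x7 = 0x4; word=0x38
[0+:1] bank=1 & 0x1 = 0x1; word=0x39
word = 0x39 → big-endian bytes:
  [0]=0x39

39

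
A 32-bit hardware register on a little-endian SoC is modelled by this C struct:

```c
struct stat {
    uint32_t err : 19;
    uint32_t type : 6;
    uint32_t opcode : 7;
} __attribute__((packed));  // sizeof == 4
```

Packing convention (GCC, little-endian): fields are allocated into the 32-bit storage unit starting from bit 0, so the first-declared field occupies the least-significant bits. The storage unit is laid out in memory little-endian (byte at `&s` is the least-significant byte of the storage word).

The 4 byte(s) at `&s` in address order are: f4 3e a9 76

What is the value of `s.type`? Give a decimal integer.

21

[0]=0xf4 [1]=0x3e [2]=0xa9 [3]=0x76 (little-endian) → word 0x76a93ef4
err:19 @ bit 0 → (0x76a93ef4>>0)&0x7ffff = 0x13ef4
type:6 @ bit 19 → (0x76a93ef4>>19)&0x3f = 0x15  ←
opcode:7 @ bit 25 → (0x76a93ef4>>25)&0x7f = 0x3b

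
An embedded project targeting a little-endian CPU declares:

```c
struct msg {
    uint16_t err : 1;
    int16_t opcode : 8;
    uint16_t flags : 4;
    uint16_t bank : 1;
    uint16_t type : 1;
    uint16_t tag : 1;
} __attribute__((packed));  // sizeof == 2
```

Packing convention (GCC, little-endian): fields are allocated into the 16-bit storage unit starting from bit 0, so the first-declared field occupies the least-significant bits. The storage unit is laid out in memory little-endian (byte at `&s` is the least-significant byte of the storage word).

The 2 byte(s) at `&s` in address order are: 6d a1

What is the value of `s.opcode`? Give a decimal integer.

[0]=0x6d [1]=0xa1 (little-endian) → word 0xa16d
err:1 @ bit 0 → (0xa16d>>0)&0x1 = 0x1
opcode:8 @ bit 1 → (0xa16d>>1)&0xff = 0xb6  ←
flags:4 @ bit 9 → (0xa16d>>9)&0xf = 0x0
bank:1 @ bit 13 → (0xa16d>>13)&0x1 = 0x1
type:1 @ bit 14 → (0xa16d>>14)&0x1 = 0x0
tag:1 @ bit 15 → (0xa16d>>15)&0x1 = 0x1
opcode signed 8b, MSB=1: 182 - 256 = -74

-74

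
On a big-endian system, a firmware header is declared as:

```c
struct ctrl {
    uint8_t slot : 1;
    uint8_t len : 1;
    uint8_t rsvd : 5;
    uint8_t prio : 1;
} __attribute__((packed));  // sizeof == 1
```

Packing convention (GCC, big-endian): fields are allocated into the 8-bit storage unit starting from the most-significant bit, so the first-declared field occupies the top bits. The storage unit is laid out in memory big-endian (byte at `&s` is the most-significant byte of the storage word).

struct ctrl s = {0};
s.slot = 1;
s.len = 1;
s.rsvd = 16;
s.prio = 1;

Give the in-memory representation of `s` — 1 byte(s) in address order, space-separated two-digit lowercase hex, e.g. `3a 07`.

[7+:1] slot=1 & 0x1 = 0x1; word=0x80
[6+:1] len=1 & 0x1 = 0x1; word=0xc0
[1+:5] rsvd=16 & 0x1f = 0x10; word=0xe0
[0+:1] prio=1 & 0x1 = 0x1; word=0xe1
word = 0xe1 → big-endian bytes:
  [0]=0xe1

e1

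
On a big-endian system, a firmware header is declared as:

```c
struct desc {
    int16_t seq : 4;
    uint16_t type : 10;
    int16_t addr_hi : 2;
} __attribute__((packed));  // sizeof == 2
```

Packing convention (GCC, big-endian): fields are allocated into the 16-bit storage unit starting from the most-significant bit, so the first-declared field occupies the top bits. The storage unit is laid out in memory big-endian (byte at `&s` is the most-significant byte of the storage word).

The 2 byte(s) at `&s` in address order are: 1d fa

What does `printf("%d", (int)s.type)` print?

894

[0]=0x1d [1]=0xfa (big-endian) → word 0x1dfa
seq:4 @ bit 12 → (0x1dfa>>12)&0xf = 0x1
type:10 @ bit 2 → (0x1dfa>>2)&0x3ff = 0x37e  ←
addr_hi:2 @ bit 0 → (0x1dfa>>0)&0x3 = 0x2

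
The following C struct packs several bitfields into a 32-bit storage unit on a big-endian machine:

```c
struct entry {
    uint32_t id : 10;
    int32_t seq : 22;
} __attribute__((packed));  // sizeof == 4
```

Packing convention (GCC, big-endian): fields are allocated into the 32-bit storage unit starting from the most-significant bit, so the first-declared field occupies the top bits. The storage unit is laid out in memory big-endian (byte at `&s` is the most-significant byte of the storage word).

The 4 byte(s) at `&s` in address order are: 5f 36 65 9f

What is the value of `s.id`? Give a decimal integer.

[0]=0x5f [1]=0x36 [2]=0x65 [3]=0x9f (big-endian) → word 0x5f36659f
id [22+:10] = (word>>22) & 0x3ff = 380  ←
seq [0+:22] = (word>>0) & 0x3fffff = 3564959

380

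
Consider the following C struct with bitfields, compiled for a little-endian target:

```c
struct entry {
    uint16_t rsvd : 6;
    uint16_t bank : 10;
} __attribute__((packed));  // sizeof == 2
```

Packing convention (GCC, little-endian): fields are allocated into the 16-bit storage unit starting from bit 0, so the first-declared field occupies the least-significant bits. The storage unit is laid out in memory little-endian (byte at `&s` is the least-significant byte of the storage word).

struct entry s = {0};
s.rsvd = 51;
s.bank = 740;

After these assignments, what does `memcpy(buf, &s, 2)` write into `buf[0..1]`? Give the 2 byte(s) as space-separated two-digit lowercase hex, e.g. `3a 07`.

33 b9

[0+:6] rsvd=51 & 0x3f = 0x33; word=0x0033
[6+:10] bank=740 & 0x3ff = 0x2e4; word=0xb933
word = 0xb933 → little-endian bytes:
  [0]=0x33  [1]=0xb9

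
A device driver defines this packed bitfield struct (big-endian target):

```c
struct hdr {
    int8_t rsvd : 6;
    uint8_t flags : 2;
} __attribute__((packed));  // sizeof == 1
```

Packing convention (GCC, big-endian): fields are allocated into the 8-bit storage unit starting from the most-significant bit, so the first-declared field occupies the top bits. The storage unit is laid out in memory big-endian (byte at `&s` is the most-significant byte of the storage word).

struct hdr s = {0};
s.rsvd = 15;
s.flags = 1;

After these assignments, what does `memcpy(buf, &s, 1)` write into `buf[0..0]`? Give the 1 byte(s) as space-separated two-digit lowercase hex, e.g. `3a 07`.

3d

rsvd (6b) val=15 bits=0xf at bit 2: 0x3c
flags (2b) val=1 bits=0x1 at bit 0: 0x3d
word = 0x3d → big-endian bytes:
  [0]=0x3d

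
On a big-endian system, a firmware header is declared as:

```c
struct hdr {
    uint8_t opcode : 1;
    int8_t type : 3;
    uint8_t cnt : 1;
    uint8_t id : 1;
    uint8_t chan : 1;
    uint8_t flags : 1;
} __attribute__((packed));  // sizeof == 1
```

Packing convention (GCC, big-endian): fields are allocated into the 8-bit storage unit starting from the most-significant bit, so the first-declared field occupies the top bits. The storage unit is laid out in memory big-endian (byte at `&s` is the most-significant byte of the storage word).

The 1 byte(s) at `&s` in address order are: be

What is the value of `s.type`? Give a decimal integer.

[0]=0xbe (big-endian) → word 0xbe
opcode:1 @ bit 7 → (0xbe>>7)&0x1 = 0x1
type:3 @ bit 4 → (0xbe>>4)&0x7 = 0x3  ←
cnt:1 @ bit 3 → (0xbe>>3)&0x1 = 0x1
id:1 @ bit 2 → (0xbe>>2)&0x1 = 0x1
chan:1 @ bit 1 → (0xbe>>1)&0x1 = 0x1
flags:1 @ bit 0 → (0xbe>>0)&0x1 = 0x0
type signed 3b, MSB=0: value = 3

3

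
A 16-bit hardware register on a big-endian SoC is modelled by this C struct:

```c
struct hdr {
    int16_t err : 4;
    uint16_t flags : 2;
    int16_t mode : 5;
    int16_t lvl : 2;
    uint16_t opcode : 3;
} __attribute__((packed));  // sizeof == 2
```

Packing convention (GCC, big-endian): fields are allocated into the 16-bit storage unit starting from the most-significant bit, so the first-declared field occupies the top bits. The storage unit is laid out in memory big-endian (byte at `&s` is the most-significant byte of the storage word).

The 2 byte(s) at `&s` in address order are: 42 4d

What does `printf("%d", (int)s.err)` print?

[0]=0x42 [1]=0x4d (big-endian) → word 0x424d
err [12+:4] = (word>>12) & 0xf = 4  ←
flags [10+:2] = (word>>10) & 0x3 = 0
mode [5+:5] = (word>>5) & 0x1f = 18
lvl [3+:2] = (word>>3) & 0x3 = 1
opcode [0+:3] = (word>>0) & 0x7 = 5
err signed 4b, MSB=0: value = 4

4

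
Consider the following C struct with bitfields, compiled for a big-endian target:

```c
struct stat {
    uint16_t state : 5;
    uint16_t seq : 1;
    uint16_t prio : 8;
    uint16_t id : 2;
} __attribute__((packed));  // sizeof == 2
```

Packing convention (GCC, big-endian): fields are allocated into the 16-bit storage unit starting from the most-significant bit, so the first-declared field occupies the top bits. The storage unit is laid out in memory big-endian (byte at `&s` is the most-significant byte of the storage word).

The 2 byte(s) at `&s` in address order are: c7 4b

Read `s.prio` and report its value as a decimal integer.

[0]=0xc7 [1]=0x4b (big-endian) → word 0xc74b
state:5 @ bit 11 → (0xc74b>>11)&0x1f = 0x18
seq:1 @ bit 10 → (0xc74b>>10)&0x1 = 0x1
prio:8 @ bit 2 → (0xc74b>>2)&0xff = 0xd2  ←
id:2 @ bit 0 → (0xc74b>>0)&0x3 = 0x3

210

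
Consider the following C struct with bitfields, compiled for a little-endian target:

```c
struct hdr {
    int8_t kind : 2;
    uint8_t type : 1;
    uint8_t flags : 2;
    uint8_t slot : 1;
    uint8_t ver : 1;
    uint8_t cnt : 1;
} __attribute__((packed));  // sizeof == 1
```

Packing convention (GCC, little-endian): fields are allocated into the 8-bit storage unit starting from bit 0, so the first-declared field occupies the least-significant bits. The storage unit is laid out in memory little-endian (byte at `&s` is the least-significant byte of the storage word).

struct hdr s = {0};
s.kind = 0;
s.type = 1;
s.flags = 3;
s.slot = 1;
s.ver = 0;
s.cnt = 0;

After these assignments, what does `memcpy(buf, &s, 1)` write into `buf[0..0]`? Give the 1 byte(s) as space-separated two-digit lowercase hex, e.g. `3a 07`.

3c

kind:2 = 0 → 0x0 << 0 → word 0x00
type:1 = 1 → 0x1 << 2 → word 0x04
flags:2 = 3 → 0x3 << 3 → word 0x1c
slot:1 = 1 → 0x1 << 5 → word 0x3c
ver:1 = 0 → 0x0 << 6 → word 0x3c
cnt:1 = 0 → 0x0 << 7 → word 0x3c
word = 0x3c → little-endian bytes:
  [0]=0x3c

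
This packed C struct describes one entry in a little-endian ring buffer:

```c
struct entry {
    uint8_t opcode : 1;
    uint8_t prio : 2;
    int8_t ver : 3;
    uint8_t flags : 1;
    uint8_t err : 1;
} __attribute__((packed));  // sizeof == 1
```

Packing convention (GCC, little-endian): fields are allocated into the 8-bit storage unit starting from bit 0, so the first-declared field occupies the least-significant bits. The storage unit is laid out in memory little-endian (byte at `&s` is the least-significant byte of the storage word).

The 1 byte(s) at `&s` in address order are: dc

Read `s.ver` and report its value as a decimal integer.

[0]=0xdc (little-endian) → word 0xdc
opcode:1 @ bit 0 → (0xdc>>0)&0x1 = 0x0
prio:2 @ bit 1 → (0xdc>>1)&0x3 = 0x2
ver:3 @ bit 3 → (0xdc>>3)&0x7 = 0x3  ←
flags:1 @ bit 6 → (0xdc>>6)&0x1 = 0x1
err:1 @ bit 7 → (0xdc>>7)&0x1 = 0x1
ver signed 3b, MSB=0: value = 3

3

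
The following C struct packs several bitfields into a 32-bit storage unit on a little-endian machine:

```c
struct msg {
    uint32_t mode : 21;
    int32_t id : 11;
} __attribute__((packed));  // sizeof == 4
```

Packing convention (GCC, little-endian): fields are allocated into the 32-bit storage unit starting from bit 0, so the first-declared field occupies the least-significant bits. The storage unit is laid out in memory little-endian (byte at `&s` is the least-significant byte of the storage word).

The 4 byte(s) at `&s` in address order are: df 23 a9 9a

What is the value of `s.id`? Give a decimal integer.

-811

[0]=0xdf [1]=0x23 [2]=0xa9 [3]=0x9a (little-endian) → word 0x9aa923df
mode [0+:21] = (word>>0) & 0x1fffff = 599007
id [21+:11] = (word>>21) & 0x7ff = 1237  ←
id signed 11b, MSB=1: 1237 - 2048 = -811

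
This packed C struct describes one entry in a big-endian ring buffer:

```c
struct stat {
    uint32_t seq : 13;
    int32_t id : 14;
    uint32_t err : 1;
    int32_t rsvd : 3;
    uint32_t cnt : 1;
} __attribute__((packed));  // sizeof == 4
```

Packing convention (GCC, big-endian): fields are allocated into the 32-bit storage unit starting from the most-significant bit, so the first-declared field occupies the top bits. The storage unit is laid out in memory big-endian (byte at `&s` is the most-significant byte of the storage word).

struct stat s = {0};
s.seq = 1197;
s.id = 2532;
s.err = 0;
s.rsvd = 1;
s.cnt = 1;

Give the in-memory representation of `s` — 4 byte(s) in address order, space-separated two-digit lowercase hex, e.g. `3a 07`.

25 69 3c 83

[19+:13] seq=1197 & 0x1fff = 0x4ad; word=0x25680000
[5+:14] id=2532 & 0x3fff = 0x9e4; word=0x25693c80
[4+:1] err=0 & 0x1 = 0x0; word=0x25693c80
[1+:3] rsvd=1 & 0x7 = 0x1; word=0x25693c82
[0+:1] cnt=1 & 0x1 = 0x1; word=0x25693c83
word = 0x25693c83 → big-endian bytes:
  [0]=0x25  [1]=0x69  [2]=0x3c  [3]=0x83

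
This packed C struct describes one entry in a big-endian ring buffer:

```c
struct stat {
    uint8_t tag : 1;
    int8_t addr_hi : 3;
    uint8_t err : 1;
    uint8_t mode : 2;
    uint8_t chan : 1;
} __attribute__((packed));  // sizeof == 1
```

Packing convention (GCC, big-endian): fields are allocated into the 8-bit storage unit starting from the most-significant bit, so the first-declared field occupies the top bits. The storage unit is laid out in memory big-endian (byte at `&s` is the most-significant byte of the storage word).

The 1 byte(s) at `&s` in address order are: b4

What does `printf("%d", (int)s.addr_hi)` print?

3

[0]=0xb4 (big-endian) → word 0xb4
tag [7+:1] = (word>>7) & 0x1 = 1
addr_hi [4+:3] = (word>>4) & 0x7 = 3  ←
err [3+:1] = (word>>3) & 0x1 = 0
mode [1+:2] = (word>>1) & 0x3 = 2
chan [0+:1] = (word>>0) & 0x1 = 0
addr_hi signed 3b, MSB=0: value = 3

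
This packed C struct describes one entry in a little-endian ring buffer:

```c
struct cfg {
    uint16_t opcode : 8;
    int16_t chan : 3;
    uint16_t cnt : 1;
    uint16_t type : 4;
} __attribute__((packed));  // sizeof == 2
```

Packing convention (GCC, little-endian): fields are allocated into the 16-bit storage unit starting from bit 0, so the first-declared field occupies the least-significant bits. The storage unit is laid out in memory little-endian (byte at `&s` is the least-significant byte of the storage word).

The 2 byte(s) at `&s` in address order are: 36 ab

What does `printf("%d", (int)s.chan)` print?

3

[0]=0x36 [1]=0xab (little-endian) → word 0xab36
opcode [0+:8] = (word>>0) & 0xff = 54
chan [8+:3] = (word>>8) & 0x7 = 3  ←
cnt [11+:1] = (word>>11) & 0x1 = 1
type [12+:4] = (word>>12) & 0xf = 10
chan signed 3b, MSB=0: value = 3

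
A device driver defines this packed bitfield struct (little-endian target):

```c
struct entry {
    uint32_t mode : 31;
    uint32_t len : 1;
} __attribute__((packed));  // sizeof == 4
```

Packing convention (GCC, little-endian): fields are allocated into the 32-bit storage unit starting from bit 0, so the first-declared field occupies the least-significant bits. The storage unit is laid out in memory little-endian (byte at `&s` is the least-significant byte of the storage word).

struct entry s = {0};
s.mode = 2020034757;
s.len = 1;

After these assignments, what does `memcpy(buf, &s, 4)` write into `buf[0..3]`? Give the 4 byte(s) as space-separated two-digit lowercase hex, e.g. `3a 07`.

mode (31b) val=2020034757 bits=0x786748c5 at bit 0: 0x786748c5
len (1b) val=1 bits=0x1 at bit 31: 0xf86748c5
word = 0xf86748c5 → little-endian bytes:
  [0]=0xc5  [1]=0x48  [2]=0x67  [3]=0xf8

c5 48 67 f8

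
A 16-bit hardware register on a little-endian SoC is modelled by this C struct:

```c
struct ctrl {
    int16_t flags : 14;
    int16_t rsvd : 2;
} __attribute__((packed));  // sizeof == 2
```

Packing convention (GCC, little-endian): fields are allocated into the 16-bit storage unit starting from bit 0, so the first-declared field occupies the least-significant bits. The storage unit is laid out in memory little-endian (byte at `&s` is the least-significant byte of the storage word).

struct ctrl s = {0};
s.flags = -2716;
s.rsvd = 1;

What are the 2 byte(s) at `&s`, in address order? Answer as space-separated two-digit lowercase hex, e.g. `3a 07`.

flags (14b) val=-2716 bits=0x3564 at bit 0: 0x3564
rsvd (2b) val=1 bits=0x1 at bit 14: 0x7564
word = 0x7564 → little-endian bytes:
  [0]=0x64  [1]=0x75

64 75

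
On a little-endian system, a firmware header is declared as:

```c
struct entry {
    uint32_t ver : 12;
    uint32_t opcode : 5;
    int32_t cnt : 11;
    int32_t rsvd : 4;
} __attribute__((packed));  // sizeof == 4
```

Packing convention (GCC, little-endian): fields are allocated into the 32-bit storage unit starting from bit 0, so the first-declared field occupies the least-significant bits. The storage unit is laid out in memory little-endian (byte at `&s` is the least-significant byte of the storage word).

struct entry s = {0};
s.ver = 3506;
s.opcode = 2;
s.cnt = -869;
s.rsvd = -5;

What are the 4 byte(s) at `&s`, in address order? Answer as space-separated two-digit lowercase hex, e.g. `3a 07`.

[0+:12] ver=3506 & 0xfff = 0xdb2; word=0x00000db2
[12+:5] opcode=2 & 0x1f = 0x2; word=0x00002db2
[17+:11] cnt=-869 & 0x7ff = 0x49b; word=0x09362db2
[28+:4] rsvd=-5 & 0xf = 0xb; word=0xb9362db2
word = 0xb9362db2 → little-endian bytes:
  [0]=0xb2  [1]=0x2d  [2]=0x36  [3]=0xb9

b2 2d 36 b9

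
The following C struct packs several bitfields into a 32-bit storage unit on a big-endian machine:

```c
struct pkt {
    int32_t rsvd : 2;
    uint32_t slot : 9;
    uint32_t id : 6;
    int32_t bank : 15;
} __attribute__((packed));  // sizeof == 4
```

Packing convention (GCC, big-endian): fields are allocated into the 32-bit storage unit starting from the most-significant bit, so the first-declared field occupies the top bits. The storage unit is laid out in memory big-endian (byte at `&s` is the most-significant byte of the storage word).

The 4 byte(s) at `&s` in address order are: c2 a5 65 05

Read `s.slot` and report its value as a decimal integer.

[0]=0xc2 [1]=0xa5 [2]=0x65 [3]=0x05 (big-endian) → word 0xc2a56505
rsvd:2 @ bit 30 → (0xc2a56505>>30)&0x3 = 0x3
slot:9 @ bit 21 → (0xc2a56505>>21)&0x1ff = 0x15  ←
id:6 @ bit 15 → (0xc2a56505>>15)&0x3f = 0xa
bank:15 @ bit 0 → (0xc2a56505>>0)&0x7fff = 0x6505

21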